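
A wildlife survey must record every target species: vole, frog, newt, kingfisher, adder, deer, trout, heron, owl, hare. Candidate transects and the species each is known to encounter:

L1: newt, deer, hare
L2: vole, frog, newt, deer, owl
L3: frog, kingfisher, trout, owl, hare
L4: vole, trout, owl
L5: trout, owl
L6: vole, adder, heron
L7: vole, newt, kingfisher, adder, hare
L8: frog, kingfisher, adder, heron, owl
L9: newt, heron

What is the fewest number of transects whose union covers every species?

3

L1, L3, L6 together cover {vole, frog, newt, kingfisher, adder, deer, trout, heron, owl, hare} — every species.
No 2 of the 9 transects cover everything (all 36 pairs fall short), so 3 is minimum.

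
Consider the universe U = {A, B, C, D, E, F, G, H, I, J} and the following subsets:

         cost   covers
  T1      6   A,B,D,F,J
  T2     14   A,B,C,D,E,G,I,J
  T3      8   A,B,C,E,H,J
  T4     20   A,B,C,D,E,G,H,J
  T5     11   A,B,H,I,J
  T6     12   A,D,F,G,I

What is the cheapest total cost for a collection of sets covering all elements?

20

T3, T6 cover every element at cost 8 + 12 = 20.
Any cover uses at least 2 sets; among all covering selections none totals below 20.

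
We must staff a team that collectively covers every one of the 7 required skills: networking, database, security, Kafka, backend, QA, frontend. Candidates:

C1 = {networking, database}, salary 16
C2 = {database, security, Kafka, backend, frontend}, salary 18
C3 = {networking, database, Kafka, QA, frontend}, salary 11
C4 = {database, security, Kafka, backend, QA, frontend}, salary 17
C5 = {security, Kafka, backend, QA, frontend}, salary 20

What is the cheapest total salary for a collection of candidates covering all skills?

28

C3, C4 cover every skill at salary 11 + 17 = 28.
Any cover uses at least 2 candidates; among all covering selections none totals below 28.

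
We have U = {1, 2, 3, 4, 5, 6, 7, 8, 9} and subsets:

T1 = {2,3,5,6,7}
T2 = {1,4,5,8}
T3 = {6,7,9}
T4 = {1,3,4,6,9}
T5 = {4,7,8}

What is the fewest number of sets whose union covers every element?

T1, T2, T3 together cover {1, 2, 3, 4, 5, 6, 7, 8, 9} — every element.
No 2 of the 5 sets cover everything (all 10 pairs fall short), so 3 is minimum.

3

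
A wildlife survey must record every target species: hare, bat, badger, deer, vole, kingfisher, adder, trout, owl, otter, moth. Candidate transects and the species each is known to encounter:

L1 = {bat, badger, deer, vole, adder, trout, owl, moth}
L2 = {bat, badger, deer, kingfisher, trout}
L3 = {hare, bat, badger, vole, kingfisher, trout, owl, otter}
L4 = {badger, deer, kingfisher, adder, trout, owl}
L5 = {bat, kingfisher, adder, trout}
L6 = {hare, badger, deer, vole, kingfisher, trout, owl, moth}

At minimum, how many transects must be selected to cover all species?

2

L1, L3 together cover {hare, bat, badger, deer, vole, kingfisher, adder, trout, owl, otter, moth} — every species.
No single transect contains all 11 species, so 2 is optimal.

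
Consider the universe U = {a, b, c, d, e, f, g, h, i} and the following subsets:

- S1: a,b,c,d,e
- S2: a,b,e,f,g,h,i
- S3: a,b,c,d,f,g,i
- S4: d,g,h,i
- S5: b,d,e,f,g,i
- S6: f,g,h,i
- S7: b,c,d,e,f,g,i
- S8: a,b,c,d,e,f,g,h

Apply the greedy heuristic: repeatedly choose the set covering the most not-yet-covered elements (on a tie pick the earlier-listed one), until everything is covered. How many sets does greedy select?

Pick 1: S8 covers 8 new elements (a, b, c, d, e, f, g, h).
Pick 2: S2 covers 1 new elements (i).
Greedy uses 2 sets.

2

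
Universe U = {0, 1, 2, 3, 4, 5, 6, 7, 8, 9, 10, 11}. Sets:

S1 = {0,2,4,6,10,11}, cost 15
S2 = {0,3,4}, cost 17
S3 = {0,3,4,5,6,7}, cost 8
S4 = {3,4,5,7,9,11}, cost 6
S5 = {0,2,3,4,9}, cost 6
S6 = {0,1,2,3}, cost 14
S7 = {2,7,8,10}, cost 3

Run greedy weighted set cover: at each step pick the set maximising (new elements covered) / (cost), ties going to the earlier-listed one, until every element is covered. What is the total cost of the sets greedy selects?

Pick 1: S7 adds 4 new (2, 7, 8, 10) at cost 3 (ratio 4/3).
Pick 2: S4 adds 5 new (3, 4, 5, 9, 11) at cost 6 (ratio 5/6).
Pick 3: S3 adds 2 new (0, 6) at cost 8 (ratio 2/8).
Pick 4: S6 adds 1 new (1) at cost 14 (ratio 1/14).
Greedy total cost: 3 + 6 + 8 + 14 = 31.

31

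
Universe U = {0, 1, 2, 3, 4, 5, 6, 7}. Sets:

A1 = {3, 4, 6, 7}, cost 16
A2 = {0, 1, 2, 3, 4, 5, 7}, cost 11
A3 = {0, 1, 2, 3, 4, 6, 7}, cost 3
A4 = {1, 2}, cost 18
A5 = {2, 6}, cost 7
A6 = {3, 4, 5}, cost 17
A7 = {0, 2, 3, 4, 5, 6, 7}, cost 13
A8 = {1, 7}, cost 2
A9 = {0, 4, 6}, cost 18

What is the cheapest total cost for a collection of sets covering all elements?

A2, A3 cover every element at cost 11 + 3 = 14.
Any cover uses at least 2 sets; among all covering selections none totals below 14.

14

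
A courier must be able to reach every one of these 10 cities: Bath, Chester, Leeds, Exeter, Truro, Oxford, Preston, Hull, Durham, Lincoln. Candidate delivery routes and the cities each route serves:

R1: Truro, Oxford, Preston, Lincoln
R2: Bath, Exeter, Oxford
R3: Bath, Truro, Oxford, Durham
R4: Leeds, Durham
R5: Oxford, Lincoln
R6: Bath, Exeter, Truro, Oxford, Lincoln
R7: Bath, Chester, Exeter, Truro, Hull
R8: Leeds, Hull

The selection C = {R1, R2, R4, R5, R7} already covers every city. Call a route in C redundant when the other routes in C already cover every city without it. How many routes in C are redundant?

2

Drop R1: Preston uncovered — not redundant.
Drop R2: the rest still cover every city — redundant.
Drop R4: Leeds, Durham uncovered — not redundant.
Drop R5: the rest still cover every city — redundant.
Drop R7: Chester, Hull uncovered — not redundant.
2 redundant: R2, R5.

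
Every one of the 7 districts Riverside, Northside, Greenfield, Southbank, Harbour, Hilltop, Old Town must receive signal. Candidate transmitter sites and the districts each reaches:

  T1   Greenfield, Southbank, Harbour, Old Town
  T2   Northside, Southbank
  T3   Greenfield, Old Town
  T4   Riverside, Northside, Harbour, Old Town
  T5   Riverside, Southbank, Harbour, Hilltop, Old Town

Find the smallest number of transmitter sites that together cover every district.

3

T1, T2, T5 together cover {Riverside, Northside, Greenfield, Southbank, Harbour, Hilltop, Old Town} — every district.
No 2 of the 5 transmitter sites cover everything (all 10 pairs fall short), so 3 is minimum.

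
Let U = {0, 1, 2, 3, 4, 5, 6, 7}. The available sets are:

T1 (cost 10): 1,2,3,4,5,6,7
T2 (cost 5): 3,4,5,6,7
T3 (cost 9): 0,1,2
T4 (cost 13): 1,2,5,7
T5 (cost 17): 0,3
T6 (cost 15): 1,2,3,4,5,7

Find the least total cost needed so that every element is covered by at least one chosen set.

14

T2, T3 cover every element at cost 5 + 9 = 14.
Any cover uses at least 2 sets; among all covering selections none totals below 14.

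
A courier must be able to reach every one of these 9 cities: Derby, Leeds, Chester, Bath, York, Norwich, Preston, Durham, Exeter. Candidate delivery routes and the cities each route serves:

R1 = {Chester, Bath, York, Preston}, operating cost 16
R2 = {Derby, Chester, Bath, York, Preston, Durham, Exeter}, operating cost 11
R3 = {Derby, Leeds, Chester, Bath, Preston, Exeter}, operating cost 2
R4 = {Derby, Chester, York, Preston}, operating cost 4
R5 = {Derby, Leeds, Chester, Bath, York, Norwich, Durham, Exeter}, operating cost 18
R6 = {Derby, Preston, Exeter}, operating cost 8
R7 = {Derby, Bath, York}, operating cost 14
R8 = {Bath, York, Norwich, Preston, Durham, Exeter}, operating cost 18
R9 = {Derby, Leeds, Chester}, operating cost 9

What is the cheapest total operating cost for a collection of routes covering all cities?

20

R3, R5 cover every city at operating cost 2 + 18 = 20.
Any cover uses at least 2 routes; among all covering selections none totals below 20.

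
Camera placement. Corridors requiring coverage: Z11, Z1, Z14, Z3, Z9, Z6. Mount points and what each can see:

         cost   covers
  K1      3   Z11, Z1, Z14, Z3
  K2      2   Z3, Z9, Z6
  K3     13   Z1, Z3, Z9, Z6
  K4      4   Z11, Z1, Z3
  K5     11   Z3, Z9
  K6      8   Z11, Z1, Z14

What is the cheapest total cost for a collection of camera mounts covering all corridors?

K1, K2 cover every corridor at cost 3 + 2 = 5.
Any cover uses at least 2 camera mounts; among all covering selections none totals below 5.

5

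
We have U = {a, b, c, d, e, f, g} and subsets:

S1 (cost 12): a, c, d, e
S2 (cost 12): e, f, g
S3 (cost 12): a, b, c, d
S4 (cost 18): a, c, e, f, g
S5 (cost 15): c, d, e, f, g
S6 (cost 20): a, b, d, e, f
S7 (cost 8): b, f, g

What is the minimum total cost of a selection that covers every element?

20

S1, S7 cover every element at cost 12 + 8 = 20.
Any cover uses at least 2 sets; among all covering selections none totals below 20.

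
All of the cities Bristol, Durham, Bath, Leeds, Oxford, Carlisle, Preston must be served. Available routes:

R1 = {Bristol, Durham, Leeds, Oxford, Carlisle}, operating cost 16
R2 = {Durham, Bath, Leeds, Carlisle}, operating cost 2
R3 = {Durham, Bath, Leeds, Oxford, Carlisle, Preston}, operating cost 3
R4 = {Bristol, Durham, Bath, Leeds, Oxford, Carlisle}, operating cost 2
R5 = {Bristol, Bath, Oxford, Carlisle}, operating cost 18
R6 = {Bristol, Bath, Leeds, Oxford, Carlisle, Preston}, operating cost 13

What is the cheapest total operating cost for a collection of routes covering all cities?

5

R3, R4 cover every city at operating cost 3 + 2 = 5.
Any cover uses at least 2 routes; among all covering selections none totals below 5.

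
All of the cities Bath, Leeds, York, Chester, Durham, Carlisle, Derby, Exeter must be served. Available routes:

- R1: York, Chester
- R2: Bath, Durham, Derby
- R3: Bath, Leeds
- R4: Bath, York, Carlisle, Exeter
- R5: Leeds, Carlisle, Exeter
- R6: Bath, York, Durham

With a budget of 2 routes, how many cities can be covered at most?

6

Choosing R2, R4 covers {Bath, York, Durham, Carlisle, Derby, Exeter} — 6 cities.
No choice of 2 routes does better; here Leeds, Chester are left uncovered.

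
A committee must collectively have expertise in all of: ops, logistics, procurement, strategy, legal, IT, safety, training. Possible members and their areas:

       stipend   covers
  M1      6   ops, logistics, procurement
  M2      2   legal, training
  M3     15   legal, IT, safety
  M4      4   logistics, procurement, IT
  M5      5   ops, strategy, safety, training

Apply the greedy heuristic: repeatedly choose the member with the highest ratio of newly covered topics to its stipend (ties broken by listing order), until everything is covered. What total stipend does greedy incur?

11

Pick 1: M2 adds 2 new (legal, training) at stipend 2 (ratio 2/2).
Pick 2: M4 adds 3 new (logistics, procurement, IT) at stipend 4 (ratio 3/4).
Pick 3: M5 adds 3 new (ops, strategy, safety) at stipend 5 (ratio 3/5).
Greedy total stipend: 2 + 4 + 5 = 11.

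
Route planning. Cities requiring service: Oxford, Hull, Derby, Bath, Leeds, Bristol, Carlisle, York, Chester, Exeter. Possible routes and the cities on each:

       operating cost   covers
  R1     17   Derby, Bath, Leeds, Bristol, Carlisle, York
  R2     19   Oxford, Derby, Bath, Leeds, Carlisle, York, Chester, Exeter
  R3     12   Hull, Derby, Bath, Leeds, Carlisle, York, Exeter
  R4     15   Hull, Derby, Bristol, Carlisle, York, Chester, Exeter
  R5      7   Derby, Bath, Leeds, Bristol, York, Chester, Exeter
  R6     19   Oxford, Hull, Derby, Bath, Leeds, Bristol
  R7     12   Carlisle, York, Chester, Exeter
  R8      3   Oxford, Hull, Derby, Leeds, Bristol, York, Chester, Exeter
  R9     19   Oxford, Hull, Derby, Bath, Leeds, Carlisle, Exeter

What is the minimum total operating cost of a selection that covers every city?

R3, R8 cover every city at operating cost 12 + 3 = 15.
Any cover uses at least 2 routes; among all covering selections none totals below 15.

15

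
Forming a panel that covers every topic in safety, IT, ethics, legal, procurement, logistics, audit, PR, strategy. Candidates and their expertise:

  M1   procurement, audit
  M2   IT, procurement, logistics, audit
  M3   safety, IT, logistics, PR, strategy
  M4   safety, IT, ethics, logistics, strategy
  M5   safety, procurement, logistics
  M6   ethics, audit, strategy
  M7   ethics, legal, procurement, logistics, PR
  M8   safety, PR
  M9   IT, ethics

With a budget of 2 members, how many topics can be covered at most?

8

Choosing M3, M7 covers {safety, IT, ethics, legal, procurement, logistics, PR, strategy} — 8 topics.
No choice of 2 members does better; here audit is left uncovered.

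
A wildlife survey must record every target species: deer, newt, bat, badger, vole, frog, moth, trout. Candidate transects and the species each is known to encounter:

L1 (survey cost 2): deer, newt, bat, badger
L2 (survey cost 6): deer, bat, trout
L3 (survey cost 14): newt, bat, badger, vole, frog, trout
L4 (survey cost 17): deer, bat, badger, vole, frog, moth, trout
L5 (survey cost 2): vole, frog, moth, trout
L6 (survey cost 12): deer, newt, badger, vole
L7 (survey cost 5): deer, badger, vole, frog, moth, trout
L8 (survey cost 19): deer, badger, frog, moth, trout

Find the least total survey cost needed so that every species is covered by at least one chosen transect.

4

L1, L5 cover every species at survey cost 2 + 2 = 4.
Any cover uses at least 2 transects; among all covering selections none totals below 4.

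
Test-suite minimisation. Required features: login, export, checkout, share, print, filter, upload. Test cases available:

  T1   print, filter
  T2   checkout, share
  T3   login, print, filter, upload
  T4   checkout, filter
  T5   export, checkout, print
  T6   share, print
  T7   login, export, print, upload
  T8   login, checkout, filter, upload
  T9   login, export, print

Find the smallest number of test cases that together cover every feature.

3

T1, T2, T7 together cover {login, export, checkout, share, print, filter, upload} — every feature.
No 2 of the 9 test cases cover everything (all 36 pairs fall short), so 3 is minimum.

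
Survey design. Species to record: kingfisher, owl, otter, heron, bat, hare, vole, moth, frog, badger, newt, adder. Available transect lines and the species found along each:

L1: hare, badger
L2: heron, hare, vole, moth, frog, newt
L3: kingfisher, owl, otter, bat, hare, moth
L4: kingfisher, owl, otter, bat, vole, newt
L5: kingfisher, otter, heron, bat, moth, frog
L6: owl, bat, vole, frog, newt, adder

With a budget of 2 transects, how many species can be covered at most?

10

Choosing L2, L3 covers {kingfisher, owl, otter, heron, bat, hare, vole, moth, frog, newt} — 10 species.
No choice of 2 transects does better; here badger, adder are left uncovered.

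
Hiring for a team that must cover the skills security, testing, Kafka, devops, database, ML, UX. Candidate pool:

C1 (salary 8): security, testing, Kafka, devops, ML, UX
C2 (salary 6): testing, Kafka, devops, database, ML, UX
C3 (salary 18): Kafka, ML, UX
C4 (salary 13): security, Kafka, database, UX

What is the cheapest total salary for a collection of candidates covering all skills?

14

C1, C2 cover every skill at salary 8 + 6 = 14.
Any cover uses at least 2 candidates; among all covering selections none totals below 14.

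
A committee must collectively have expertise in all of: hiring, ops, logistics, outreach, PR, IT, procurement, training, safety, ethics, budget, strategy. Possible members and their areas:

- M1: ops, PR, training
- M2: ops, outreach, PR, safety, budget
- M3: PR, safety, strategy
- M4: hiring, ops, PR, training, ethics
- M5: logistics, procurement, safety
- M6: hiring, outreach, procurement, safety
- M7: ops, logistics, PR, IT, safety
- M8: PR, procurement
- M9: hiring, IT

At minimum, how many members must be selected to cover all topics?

M2, M3, M4, M5, M7 together cover {hiring, ops, logistics, outreach, PR, IT, procurement, training, safety, ethics, budget, strategy} — every topic.
No 4 of the 9 members cover everything (all 126 size-4 selections fall short), so 5 is minimum.

5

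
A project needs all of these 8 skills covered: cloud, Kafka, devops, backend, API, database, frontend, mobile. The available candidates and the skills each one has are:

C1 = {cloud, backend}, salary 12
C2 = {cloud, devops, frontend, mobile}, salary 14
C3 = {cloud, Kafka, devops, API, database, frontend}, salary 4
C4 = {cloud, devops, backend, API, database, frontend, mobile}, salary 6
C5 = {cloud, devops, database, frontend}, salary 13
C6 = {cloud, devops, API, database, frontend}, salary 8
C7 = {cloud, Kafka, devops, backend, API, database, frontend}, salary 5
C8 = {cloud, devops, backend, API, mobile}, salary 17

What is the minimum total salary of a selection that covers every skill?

10

C3, C4 cover every skill at salary 4 + 6 = 10.
Any cover uses at least 2 candidates; among all covering selections none totals below 10.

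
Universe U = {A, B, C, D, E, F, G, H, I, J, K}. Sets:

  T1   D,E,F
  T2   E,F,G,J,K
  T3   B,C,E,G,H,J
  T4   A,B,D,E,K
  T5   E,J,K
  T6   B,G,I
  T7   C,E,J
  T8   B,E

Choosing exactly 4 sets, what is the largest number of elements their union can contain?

11

Choosing T1, T3, T4, T6 covers {A, B, C, D, E, F, G, H, I, J, K} — 11 elements.
That is all 11 elements.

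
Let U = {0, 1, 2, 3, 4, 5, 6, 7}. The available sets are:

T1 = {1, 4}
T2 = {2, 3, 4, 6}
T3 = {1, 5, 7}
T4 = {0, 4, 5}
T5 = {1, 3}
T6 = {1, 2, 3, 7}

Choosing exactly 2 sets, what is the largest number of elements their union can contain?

Choosing T2, T3 covers {1, 2, 3, 4, 5, 6, 7} — 7 elements.
No choice of 2 sets does better; here 0 is left uncovered.

7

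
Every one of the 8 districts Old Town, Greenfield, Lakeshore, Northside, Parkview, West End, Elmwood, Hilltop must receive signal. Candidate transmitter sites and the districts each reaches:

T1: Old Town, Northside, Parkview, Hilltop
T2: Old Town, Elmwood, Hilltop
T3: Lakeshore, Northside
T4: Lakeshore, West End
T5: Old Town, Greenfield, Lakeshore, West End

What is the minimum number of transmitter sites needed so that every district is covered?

T1, T2, T5 together cover {Old Town, Greenfield, Lakeshore, Northside, Parkview, West End, Elmwood, Hilltop} — every district.
No 2 of the 5 transmitter sites cover everything (all 10 pairs fall short), so 3 is minimum.

3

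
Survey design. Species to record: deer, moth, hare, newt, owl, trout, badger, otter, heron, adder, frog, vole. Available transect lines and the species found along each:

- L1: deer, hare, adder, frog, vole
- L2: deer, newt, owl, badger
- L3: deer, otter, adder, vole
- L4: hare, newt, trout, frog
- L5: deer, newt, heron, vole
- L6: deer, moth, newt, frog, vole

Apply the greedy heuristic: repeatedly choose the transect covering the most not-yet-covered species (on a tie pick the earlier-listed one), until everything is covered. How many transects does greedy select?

Pick 1: L1 covers 5 new species (deer, hare, adder, frog, vole).
Pick 2: L2 covers 3 new species (newt, owl, badger).
Pick 3: L3 covers 1 new species (otter).
Pick 4: L4 covers 1 new species (trout).
Pick 5: L5 covers 1 new species (heron).
Pick 6: L6 covers 1 new species (moth).
Greedy uses 6 transects. (The true minimum is 5.)

6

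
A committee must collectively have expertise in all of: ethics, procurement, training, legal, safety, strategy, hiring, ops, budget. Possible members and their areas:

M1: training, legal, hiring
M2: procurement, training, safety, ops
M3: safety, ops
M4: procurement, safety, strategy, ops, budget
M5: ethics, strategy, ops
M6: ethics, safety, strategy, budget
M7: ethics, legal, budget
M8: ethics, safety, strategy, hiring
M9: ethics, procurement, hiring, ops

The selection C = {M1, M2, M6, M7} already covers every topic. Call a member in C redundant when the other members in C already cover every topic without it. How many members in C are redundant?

Drop M1: hiring uncovered — not redundant.
Drop M2: procurement, ops uncovered — not redundant.
Drop M6: strategy uncovered — not redundant.
Drop M7: the rest still cover every topic — redundant.
1 redundant: M7.

1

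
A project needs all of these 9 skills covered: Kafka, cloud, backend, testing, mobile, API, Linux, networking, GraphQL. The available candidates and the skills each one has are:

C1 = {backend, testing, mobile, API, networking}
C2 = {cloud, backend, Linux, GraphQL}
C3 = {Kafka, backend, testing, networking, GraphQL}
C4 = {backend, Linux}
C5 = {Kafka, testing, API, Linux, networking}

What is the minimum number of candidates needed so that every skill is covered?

C1, C2, C3 together cover {Kafka, cloud, backend, testing, mobile, API, Linux, networking, GraphQL} — every skill.
No 2 of the 5 candidates cover everything (all 10 pairs fall short), so 3 is minimum.

3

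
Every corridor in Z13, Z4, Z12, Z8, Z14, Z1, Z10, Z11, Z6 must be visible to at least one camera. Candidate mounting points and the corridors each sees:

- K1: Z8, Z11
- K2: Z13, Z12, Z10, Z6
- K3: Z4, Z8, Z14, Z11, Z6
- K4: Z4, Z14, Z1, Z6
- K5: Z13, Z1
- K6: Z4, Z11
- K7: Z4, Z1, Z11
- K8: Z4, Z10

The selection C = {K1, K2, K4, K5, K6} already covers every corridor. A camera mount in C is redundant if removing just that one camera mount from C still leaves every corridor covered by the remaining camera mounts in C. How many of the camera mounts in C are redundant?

2

Drop K1: Z8 uncovered — not redundant.
Drop K2: Z12, Z10 uncovered — not redundant.
Drop K4: Z14 uncovered — not redundant.
Drop K5: the rest still cover every corridor — redundant.
Drop K6: the rest still cover every corridor — redundant.
2 redundant: K5, K6.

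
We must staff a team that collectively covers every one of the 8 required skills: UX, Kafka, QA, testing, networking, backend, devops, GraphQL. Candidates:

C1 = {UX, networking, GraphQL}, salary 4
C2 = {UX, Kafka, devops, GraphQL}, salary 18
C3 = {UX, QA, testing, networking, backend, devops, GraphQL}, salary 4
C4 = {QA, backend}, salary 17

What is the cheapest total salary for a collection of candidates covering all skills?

C2, C3 cover every skill at salary 18 + 4 = 22.
Any cover uses at least 2 candidates; among all covering selections none totals below 22.

22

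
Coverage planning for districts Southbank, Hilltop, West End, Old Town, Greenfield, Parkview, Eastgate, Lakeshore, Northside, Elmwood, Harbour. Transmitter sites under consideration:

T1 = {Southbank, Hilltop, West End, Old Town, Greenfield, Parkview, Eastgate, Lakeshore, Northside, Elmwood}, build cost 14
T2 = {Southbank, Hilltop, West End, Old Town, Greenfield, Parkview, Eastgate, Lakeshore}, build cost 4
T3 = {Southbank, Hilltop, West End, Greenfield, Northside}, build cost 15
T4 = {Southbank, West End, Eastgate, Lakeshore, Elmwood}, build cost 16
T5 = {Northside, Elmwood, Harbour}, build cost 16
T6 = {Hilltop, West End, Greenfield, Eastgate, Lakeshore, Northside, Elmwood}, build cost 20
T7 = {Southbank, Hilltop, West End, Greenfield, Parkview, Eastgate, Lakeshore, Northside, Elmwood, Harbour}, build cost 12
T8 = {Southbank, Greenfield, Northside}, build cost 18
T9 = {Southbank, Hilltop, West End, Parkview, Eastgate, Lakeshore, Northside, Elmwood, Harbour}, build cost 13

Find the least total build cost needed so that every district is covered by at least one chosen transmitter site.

T2, T7 cover every district at build cost 4 + 12 = 16.
Any cover uses at least 2 transmitter sites; among all covering selections none totals below 16.

16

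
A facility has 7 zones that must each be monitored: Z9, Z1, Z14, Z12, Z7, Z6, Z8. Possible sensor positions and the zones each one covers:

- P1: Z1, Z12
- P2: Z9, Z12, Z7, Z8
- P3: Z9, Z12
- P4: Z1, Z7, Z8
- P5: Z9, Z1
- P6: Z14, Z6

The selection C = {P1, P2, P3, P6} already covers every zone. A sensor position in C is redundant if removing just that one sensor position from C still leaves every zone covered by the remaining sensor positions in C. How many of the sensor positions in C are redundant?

Drop P1: Z1 uncovered — not redundant.
Drop P2: Z7, Z8 uncovered — not redundant.
Drop P3: the rest still cover every zone — redundant.
Drop P6: Z14, Z6 uncovered — not redundant.
1 redundant: P3.

1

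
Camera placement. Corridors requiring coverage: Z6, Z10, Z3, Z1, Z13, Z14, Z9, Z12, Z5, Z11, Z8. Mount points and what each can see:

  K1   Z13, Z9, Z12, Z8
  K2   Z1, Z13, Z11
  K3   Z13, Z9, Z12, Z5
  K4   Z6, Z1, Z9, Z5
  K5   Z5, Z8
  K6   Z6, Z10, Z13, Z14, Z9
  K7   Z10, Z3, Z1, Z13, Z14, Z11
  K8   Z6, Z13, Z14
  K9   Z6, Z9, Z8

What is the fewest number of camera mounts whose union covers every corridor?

3

K1, K4, K7 together cover {Z6, Z10, Z3, Z1, Z13, Z14, Z9, Z12, Z5, Z11, Z8} — every corridor.
No 2 of the 9 camera mounts cover everything (all 36 pairs fall short), so 3 is minimum.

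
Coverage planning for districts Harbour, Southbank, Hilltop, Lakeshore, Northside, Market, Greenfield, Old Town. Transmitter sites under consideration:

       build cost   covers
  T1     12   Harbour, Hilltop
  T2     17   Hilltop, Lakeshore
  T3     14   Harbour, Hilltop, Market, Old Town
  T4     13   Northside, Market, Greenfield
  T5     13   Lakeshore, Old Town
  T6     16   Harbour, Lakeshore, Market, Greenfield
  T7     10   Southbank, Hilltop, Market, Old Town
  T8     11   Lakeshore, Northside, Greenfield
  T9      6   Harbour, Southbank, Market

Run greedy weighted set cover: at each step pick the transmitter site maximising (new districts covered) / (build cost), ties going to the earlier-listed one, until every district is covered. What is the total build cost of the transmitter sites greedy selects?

Pick 1: T9 adds 3 new (Harbour, Southbank, Market) at build cost 6 (ratio 3/6).
Pick 2: T8 adds 3 new (Lakeshore, Northside, Greenfield) at build cost 11 (ratio 3/11).
Pick 3: T7 adds 2 new (Hilltop, Old Town) at build cost 10 (ratio 2/10).
Greedy total build cost: 6 + 11 + 10 = 27.

27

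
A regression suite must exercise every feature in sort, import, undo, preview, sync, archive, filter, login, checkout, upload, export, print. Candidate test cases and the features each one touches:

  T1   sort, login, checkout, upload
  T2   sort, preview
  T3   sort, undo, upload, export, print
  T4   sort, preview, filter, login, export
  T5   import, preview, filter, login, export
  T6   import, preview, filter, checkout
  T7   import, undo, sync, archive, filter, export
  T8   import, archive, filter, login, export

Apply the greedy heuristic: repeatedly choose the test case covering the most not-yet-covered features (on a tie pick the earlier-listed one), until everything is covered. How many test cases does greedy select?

Pick 1: T7 covers 6 new features (import, undo, sync, archive, filter, export).
Pick 2: T1 covers 4 new features (sort, login, checkout, upload).
Pick 3: T2 covers 1 new features (preview).
Pick 4: T3 covers 1 new features (print).
Greedy uses 4 test cases.

4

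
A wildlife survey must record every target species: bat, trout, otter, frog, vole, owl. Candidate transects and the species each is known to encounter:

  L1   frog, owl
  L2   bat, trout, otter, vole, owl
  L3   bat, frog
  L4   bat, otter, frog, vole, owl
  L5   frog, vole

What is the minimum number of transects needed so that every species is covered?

2

L1, L2 together cover {bat, trout, otter, frog, vole, owl} — every species.
No single transect contains all 6 species, so 2 is optimal.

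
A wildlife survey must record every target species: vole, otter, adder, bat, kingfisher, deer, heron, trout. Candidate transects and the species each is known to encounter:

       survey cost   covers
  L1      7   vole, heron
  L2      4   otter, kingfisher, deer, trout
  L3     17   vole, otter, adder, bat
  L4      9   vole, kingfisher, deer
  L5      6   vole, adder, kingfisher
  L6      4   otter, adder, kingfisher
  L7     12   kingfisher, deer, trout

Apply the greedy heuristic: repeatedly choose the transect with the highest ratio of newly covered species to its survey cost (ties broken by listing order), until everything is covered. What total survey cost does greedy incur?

34

Pick 1: L2 adds 4 new (otter, kingfisher, deer, trout) at survey cost 4 (ratio 4/4).
Pick 2: L5 adds 2 new (vole, adder) at survey cost 6 (ratio 2/6).
Pick 3: L1 adds 1 new (heron) at survey cost 7 (ratio 1/7).
Pick 4: L3 adds 1 new (bat) at survey cost 17 (ratio 1/17).
Greedy total survey cost: 4 + 6 + 7 + 17 = 34. (The true optimum is 28, so greedy overshoots here.)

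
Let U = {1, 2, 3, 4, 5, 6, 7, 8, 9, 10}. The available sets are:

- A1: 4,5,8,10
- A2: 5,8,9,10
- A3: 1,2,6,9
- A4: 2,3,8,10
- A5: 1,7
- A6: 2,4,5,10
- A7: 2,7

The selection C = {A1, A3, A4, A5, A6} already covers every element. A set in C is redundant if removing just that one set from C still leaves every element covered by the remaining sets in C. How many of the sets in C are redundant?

Drop A1: the rest still cover every element — redundant.
Drop A3: 6, 9 uncovered — not redundant.
Drop A4: 3 uncovered — not redundant.
Drop A5: 7 uncovered — not redundant.
Drop A6: the rest still cover every element — redundant.
2 redundant: A1, A6.

2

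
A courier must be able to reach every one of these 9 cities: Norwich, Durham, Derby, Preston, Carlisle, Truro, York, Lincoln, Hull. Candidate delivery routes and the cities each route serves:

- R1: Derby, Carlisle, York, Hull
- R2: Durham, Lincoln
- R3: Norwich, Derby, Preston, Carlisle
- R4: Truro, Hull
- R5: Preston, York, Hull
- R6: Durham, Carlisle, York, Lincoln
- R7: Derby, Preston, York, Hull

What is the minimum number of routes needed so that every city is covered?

R3, R4, R6 together cover {Norwich, Durham, Derby, Preston, Carlisle, Truro, York, Lincoln, Hull} — every city.
No 2 of the 7 routes cover everything (all 21 pairs fall short), so 3 is minimum.
Greedy (largest uncovered first) would take R1, R2, R3, R4 — 4 routes — but 3 suffice.

3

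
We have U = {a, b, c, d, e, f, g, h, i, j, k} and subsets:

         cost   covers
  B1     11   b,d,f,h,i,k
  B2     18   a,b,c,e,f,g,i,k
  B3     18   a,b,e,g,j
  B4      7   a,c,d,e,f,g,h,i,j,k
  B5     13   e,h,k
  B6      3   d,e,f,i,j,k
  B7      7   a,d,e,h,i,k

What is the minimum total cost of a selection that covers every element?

B1, B4 cover every element at cost 11 + 7 = 18.
Any cover uses at least 2 sets; among all covering selections none totals below 18.

18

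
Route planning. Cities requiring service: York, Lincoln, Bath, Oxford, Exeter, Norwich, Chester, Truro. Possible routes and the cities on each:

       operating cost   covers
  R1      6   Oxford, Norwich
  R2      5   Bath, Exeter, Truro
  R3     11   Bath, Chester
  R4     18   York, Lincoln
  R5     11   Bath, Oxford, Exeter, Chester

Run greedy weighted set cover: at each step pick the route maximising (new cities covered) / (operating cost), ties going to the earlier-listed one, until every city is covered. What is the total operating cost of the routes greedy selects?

40

Pick 1: R2 adds 3 new (Bath, Exeter, Truro) at operating cost 5 (ratio 3/5).
Pick 2: R1 adds 2 new (Oxford, Norwich) at operating cost 6 (ratio 2/6).
Pick 3: R4 adds 2 new (York, Lincoln) at operating cost 18 (ratio 2/18).
Pick 4: R3 adds 1 new (Chester) at operating cost 11 (ratio 1/11).
Greedy total operating cost: 5 + 6 + 18 + 11 = 40.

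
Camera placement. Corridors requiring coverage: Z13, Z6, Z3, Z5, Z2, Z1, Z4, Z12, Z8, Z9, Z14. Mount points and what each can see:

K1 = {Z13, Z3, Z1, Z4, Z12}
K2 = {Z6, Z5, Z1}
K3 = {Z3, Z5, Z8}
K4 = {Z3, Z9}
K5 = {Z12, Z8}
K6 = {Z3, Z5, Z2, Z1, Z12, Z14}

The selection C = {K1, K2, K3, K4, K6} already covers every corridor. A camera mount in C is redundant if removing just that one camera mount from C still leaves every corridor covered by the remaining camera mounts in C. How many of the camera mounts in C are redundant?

Drop K1: Z13, Z4 uncovered — not redundant.
Drop K2: Z6 uncovered — not redundant.
Drop K3: Z8 uncovered — not redundant.
Drop K4: Z9 uncovered — not redundant.
Drop K6: Z2, Z14 uncovered — not redundant.
None of the camera mounts in C is redundant.

0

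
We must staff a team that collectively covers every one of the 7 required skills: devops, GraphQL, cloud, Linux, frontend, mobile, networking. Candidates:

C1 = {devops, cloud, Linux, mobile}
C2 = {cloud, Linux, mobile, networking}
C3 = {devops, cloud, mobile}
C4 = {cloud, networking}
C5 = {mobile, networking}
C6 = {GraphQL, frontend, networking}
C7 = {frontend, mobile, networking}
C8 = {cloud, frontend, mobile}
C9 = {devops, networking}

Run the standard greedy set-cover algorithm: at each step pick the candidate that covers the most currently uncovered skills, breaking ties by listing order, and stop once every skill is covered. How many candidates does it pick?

Pick 1: C1 covers 4 new skills (devops, cloud, Linux, mobile).
Pick 2: C6 covers 3 new skills (GraphQL, frontend, networking).
Greedy uses 2 candidates.

2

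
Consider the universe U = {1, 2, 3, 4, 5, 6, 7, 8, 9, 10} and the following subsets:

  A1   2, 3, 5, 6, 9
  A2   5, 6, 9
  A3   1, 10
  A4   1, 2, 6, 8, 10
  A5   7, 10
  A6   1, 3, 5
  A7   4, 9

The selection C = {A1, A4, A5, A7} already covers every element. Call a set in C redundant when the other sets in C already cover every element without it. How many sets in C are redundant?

0

Drop A1: 3, 5 uncovered — not redundant.
Drop A4: 1, 8 uncovered — not redundant.
Drop A5: 7 uncovered — not redundant.
Drop A7: 4 uncovered — not redundant.
None of the sets in C is redundant.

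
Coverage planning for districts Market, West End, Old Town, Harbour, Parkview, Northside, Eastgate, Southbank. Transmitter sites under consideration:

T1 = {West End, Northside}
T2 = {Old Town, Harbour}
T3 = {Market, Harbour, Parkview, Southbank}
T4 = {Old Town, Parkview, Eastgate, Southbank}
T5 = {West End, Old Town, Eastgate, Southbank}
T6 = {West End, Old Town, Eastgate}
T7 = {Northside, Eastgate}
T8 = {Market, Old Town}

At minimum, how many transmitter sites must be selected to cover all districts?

3

T1, T3, T4 together cover {Market, West End, Old Town, Harbour, Parkview, Northside, Eastgate, Southbank} — every district.
No 2 of the 8 transmitter sites cover everything (all 28 pairs fall short), so 3 is minimum.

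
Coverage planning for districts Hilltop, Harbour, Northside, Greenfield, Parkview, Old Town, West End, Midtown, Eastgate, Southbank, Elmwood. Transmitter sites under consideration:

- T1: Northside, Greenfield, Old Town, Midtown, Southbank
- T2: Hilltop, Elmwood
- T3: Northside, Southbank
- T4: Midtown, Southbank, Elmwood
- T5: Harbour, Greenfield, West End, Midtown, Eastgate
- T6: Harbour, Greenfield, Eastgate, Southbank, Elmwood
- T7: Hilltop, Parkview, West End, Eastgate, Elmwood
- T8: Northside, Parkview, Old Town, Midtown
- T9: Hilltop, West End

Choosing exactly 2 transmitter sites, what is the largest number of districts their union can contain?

Choosing T1, T7 covers {Hilltop, Northside, Greenfield, Parkview, Old Town, West End, Midtown, Eastgate, Southbank, Elmwood} — 10 districts.
No choice of 2 transmitter sites does better; here Harbour is left uncovered.

10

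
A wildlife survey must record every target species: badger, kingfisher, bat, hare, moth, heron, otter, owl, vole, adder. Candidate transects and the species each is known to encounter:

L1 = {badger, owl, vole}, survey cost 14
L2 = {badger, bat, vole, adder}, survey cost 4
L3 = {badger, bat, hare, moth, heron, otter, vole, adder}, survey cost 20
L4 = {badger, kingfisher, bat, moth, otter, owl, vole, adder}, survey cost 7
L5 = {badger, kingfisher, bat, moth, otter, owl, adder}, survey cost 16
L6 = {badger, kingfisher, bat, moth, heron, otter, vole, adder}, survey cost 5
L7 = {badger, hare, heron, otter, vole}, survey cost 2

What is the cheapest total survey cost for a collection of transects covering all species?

9

L4, L7 cover every species at survey cost 7 + 2 = 9.
Any cover uses at least 2 transects; among all covering selections none totals below 9.
Greedy by coverage-per-survey cost would pick L7, L6, L4 for 14 — worse than the optimum 9.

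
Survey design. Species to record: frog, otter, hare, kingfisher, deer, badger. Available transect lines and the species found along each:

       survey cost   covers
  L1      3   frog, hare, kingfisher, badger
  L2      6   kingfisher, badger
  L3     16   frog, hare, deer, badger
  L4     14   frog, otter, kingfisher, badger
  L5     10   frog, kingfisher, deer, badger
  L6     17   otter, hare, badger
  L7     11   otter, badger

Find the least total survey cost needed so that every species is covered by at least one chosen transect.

24

L1, L5, L7 cover every species at survey cost 3 + 10 + 11 = 24.
Any cover uses at least 2 transects; among all covering selections none totals below 24.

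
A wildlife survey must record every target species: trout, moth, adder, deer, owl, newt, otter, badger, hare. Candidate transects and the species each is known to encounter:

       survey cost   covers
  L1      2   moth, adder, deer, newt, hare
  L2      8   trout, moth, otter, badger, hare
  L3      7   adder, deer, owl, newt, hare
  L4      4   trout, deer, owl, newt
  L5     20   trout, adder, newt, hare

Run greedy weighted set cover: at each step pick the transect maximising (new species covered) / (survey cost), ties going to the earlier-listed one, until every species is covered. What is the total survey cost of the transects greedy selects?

Pick 1: L1 adds 5 new (moth, adder, deer, newt, hare) at survey cost 2 (ratio 5/2).
Pick 2: L4 adds 2 new (trout, owl) at survey cost 4 (ratio 2/4).
Pick 3: L2 adds 2 new (otter, badger) at survey cost 8 (ratio 2/8).
Greedy total survey cost: 2 + 4 + 8 = 14.

14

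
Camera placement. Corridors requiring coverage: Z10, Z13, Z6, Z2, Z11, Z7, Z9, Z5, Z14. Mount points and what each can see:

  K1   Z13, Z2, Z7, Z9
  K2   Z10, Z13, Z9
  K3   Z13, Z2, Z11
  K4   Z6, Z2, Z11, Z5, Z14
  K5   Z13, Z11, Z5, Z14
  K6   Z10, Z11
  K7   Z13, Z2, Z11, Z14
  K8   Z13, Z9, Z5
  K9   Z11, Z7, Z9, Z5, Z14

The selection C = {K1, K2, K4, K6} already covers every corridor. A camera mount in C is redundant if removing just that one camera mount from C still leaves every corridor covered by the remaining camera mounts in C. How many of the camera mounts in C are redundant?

Drop K1: Z7 uncovered — not redundant.
Drop K2: the rest still cover every corridor — redundant.
Drop K4: Z6, Z5, Z14 uncovered — not redundant.
Drop K6: the rest still cover every corridor — redundant.
2 redundant: K2, K6.

2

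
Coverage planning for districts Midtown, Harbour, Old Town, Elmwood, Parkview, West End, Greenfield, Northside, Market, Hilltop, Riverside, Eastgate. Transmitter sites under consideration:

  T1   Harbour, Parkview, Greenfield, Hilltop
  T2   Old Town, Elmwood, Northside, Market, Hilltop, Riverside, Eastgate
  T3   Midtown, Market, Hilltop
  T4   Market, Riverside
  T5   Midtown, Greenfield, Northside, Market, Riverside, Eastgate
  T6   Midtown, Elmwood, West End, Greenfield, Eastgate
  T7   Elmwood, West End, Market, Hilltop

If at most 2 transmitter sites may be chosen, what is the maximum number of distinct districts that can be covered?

10

Choosing T1, T2 covers {Harbour, Old Town, Elmwood, Parkview, Greenfield, Northside, Market, Hilltop, Riverside, Eastgate} — 10 districts.
No choice of 2 transmitter sites does better; here Midtown, West End are left uncovered.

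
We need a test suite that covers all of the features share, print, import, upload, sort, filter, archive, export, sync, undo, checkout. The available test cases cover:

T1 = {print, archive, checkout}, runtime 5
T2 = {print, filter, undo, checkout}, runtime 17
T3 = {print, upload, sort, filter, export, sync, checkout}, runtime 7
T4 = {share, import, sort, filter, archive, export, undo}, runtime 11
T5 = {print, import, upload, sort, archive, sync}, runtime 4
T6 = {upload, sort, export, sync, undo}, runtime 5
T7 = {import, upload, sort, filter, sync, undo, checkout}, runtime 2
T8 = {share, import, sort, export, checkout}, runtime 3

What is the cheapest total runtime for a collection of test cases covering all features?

9

T5, T7, T8 cover every feature at runtime 4 + 2 + 3 = 9.
Any cover uses at least 2 test cases; among all covering selections none totals below 9.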